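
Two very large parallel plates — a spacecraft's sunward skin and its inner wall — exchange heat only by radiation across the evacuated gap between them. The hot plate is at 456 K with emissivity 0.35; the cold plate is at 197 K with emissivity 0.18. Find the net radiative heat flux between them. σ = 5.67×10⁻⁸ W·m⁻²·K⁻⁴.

q ≈ 319 W/m²

For two infinite grey parallel plates, q = σ(T₁⁴ − T₂⁴)/(1/ε₁ + 1/ε₂ − 1).
T₁⁴ − T₂⁴ = 4.324×10¹⁰ − 1.506×10⁹ = 4.173×10¹⁰ K⁴.
1/ε₁ + 1/ε₂ − 1 = 2.857 + 5.556 − 1 = 7.413.
q = 5.67×10⁻⁸ × 4.173×10¹⁰ / 7.413.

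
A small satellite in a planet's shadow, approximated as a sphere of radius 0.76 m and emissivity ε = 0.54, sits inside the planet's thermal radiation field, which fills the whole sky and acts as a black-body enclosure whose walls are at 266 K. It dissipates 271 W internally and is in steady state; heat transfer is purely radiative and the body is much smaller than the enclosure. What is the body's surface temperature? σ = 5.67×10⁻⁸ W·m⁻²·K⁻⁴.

For a small grey body in a large enclosure, net radiated power = εσA(T⁴ − T_w⁴).
Steady state: P = εσA(T⁴ − T_w⁴) with A = 4πr² = 7.258 m².
T⁴ = P/(εσA) + T_w⁴ = 271/(0.54·5.67×10⁻⁸·7.258) + (266)⁴
    = 1.219×10⁹ + 5.006×10⁹ = 6.226×10⁹ K⁴.

T ≈ 281 K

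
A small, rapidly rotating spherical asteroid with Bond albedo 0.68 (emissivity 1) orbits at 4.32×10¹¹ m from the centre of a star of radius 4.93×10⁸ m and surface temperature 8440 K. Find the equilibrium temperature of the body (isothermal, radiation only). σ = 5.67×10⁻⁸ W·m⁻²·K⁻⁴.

T ≈ 152 K

The star's surface emits σT_*⁴; at distance d the flux is S = σT_*⁴(R_*/d)².
S = 5.67×10⁻⁸·(8440)⁴·(4.93×10⁸/4.32×10¹¹)² = 374.7 W/m².
For an isothermal sphere T⁴ = (1−a)S/(4σ) = 5.287×10⁸ K⁴.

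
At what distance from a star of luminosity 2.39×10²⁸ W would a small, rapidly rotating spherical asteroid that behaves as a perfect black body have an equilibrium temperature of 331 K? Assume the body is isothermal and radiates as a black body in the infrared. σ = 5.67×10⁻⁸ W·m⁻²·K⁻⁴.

For an isothermal black-emitting sphere, (1−a)S·πr² = σ·4πr²·T⁴ ⇒ S = 4σT⁴/(1−a).
S = 4·5.67×10⁻⁸·(331)⁴/1.00 = 2722 W/m².
Flux falls as S = L/(4πd²), so d = √(L/(4πS)) = √(2.39×10²⁸/(4π·2722)).

d ≈ 8.36×10¹¹ m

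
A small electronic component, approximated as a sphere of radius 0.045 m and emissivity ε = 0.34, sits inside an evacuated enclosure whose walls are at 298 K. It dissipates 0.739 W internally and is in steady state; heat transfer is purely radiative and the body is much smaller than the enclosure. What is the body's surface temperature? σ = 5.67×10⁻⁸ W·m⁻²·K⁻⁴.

For a small grey body in a large enclosure, net radiated power = εσA(T⁴ − T_w⁴).
Steady state: P = εσA(T⁴ − T_w⁴) with A = 4πr² = 0.02545 m².
T⁴ = P/(εσA) + T_w⁴ = 0.739/(0.34·5.67×10⁻⁸·0.02545) + (298)⁴
    = 1.506×10⁹ + 7.886×10⁹ = 9.393×10⁹ K⁴.

T ≈ 311 K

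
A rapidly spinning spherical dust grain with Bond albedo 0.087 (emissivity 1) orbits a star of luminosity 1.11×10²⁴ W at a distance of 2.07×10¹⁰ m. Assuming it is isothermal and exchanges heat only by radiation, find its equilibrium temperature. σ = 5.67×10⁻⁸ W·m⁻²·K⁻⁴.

T ≈ 170 K

First find the stellar flux at distance d: S = L/(4πd²) = 1.11×10²⁴/(4π·(2.07×10¹⁰)²) = 206.1 W/m².
For an isothermal sphere, absorbed (1−a)S·πr² = emitted σ·4πr²·T⁴, so T⁴ = (1−a)S/(4σ).
T⁴ = 0.913·206.1/(4·5.67×10⁻⁸) = 8.299×10⁸ K⁴.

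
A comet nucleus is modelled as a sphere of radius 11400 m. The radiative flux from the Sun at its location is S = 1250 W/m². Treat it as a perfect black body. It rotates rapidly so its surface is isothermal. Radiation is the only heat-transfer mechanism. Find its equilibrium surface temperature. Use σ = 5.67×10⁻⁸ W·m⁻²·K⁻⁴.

T ≈ 272 K

At equilibrium, absorbed power = emitted power.
Absorbing cross-section = πr² = 4.083×10⁸ m²; emitting surface = 4πr² = 1.633×10⁹ m² (ratio 4).
S·A_cross = εσ·A_surf·T⁴  ⇒  T⁴ = S/(4σ).
T⁴ = 1.00·1250/(4·5.67×10⁻⁸) = 5.511×10⁹ K⁴.
T = (5.511×10⁹)^(1/4).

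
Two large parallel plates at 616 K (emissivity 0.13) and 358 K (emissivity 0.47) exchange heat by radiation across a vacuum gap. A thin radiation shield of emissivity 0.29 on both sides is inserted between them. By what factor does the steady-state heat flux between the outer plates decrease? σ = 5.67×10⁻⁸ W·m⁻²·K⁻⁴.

factor ≈ 1.67

Without shield: q₀ = σΔ(T⁴)/(1/ε₁+1/ε₂−1) with denominator 8.820.
With shield the two gaps are in series; the resistances add: (1/ε₁+1/ε_s−1)+(1/ε_s+1/ε₂−1) = 10.14+4.576 = 14.72.
Heat-flux ratio q₀/q = 14.72/8.820.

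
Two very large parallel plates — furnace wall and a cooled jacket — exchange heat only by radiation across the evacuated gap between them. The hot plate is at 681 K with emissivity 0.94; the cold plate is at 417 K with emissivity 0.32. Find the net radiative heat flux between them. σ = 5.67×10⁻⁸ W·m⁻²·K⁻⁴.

For two infinite grey parallel plates, q = σ(T₁⁴ − T₂⁴)/(1/ε₁ + 1/ε₂ − 1).
T₁⁴ − T₂⁴ = 2.151×10¹¹ − 3.024×10¹⁰ = 1.848×10¹¹ K⁴.
1/ε₁ + 1/ε₂ − 1 = 1.064 + 3.125 − 1 = 3.189.
q = 5.67×10⁻⁸ × 1.848×10¹¹ / 3.189.

q ≈ 3290 W/m²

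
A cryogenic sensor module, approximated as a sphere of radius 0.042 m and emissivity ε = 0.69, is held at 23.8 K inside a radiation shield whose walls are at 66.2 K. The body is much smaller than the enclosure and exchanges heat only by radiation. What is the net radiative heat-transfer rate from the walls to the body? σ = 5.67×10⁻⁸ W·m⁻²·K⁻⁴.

For a small grey body in a large enclosure: P_net = εσA(T_body⁴ − T_wall⁴).
A = 4πr² = 0.02217 m²; T_body⁴ − T_wall⁴ = 3.209×10⁵ − 1.921×10⁷ = -1.888×10⁷ K⁴.
|P_net| = 0.69·5.67×10⁻⁸·0.02217·1.888×10⁷.

P_net ≈ 0.0164 W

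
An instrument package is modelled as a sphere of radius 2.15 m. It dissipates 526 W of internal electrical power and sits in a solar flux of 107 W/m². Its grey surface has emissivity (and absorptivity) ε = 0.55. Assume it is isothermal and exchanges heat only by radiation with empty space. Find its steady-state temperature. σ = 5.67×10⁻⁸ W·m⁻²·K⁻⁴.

T ≈ 166 K

At steady state, absorbed solar power + internal power = radiated power.
Absorbed: α·S·A_cross = 0.55·107·14.52 = 854.6 W (cross-section πr²).
Total input = 854.6 + 526 = 1381 W.
Radiated: εσ·A_surf·T⁴ with A_surf = 4πr² = 58.09 m².
T⁴ = 1381/(0.55·5.67×10⁻⁸·58.09) = 7.622×10⁸ K⁴.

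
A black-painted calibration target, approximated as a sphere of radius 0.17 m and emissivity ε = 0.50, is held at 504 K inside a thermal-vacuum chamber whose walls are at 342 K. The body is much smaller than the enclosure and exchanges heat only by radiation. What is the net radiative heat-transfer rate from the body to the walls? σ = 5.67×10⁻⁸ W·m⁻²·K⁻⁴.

P_net ≈ 523 W

For a small grey body in a large enclosure: P_net = εσA(T_body⁴ − T_wall⁴).
A = 4πr² = 0.3632 m²; T_body⁴ − T_wall⁴ = 6.452×10¹⁰ − 1.368×10¹⁰ = 5.084×10¹⁰ K⁴.
|P_net| = 0.50·5.67×10⁻⁸·0.3632·5.084×10¹⁰.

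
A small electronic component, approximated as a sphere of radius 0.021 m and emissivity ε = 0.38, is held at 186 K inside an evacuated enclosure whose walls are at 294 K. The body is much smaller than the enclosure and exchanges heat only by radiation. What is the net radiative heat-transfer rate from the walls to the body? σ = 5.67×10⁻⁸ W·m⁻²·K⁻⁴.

P_net ≈ 0.749 W

For a small grey body in a large enclosure: P_net = εσA(T_body⁴ − T_wall⁴).
A = 4πr² = 0.005542 m²; T_body⁴ − T_wall⁴ = 1.197×10⁹ − 7.471×10⁹ = -6.274×10⁹ K⁴.
|P_net| = 0.38·5.67×10⁻⁸·0.005542·6.274×10⁹.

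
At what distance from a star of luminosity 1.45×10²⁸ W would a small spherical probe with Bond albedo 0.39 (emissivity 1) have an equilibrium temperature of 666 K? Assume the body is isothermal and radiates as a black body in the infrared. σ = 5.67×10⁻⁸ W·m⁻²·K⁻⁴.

d ≈ 1.26×10¹¹ m

For an isothermal black-emitting sphere, (1−a)S·πr² = σ·4πr²·T⁴ ⇒ S = 4σT⁴/(1−a).
S = 4·5.67×10⁻⁸·(666)⁴/0.610 = 73150 W/m².
Flux falls as S = L/(4πd²), so d = √(L/(4πS)) = √(1.45×10²⁸/(4π·73150)).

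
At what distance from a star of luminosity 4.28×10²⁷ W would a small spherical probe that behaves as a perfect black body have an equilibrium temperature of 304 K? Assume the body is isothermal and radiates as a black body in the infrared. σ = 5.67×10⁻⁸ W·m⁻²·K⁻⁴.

d ≈ 4.19×10¹¹ m

For an isothermal black-emitting sphere, (1−a)S·πr² = σ·4πr²·T⁴ ⇒ S = 4σT⁴/(1−a).
S = 4·5.67×10⁻⁸·(304)⁴/1.00 = 1937 W/m².
Flux falls as S = L/(4πd²), so d = √(L/(4πS)) = √(4.28×10²⁷/(4π·1937)).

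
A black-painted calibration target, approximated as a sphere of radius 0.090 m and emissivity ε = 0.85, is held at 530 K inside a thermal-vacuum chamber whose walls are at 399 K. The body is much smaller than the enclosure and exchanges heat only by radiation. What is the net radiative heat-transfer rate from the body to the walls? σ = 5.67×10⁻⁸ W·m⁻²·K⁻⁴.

P_net ≈ 263 W

For a small grey body in a large enclosure: P_net = εσA(T_body⁴ − T_wall⁴).
A = 4πr² = 0.1018 m²; T_body⁴ − T_wall⁴ = 7.890×10¹⁰ − 2.534×10¹⁰ = 5.356×10¹⁰ K⁴.
|P_net| = 0.85·5.67×10⁻⁸·0.1018·5.356×10¹⁰.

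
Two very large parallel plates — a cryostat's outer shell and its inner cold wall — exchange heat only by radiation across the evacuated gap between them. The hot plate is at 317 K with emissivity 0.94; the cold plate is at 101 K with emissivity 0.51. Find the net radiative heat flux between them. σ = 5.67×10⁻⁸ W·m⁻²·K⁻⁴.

q ≈ 280 W/m²

For two infinite grey parallel plates, q = σ(T₁⁴ − T₂⁴)/(1/ε₁ + 1/ε₂ − 1).
T₁⁴ − T₂⁴ = 1.010×10¹⁰ − 1.041×10⁸ = 9.994×10⁹ K⁴.
1/ε₁ + 1/ε₂ − 1 = 1.064 + 1.961 − 1 = 2.025.
q = 5.67×10⁻⁸ × 9.994×10⁹ / 2.025.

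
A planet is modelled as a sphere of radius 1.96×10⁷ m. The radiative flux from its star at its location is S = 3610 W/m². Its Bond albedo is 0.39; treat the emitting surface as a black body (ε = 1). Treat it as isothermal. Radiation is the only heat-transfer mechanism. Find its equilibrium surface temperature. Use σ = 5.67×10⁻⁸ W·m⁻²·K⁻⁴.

At equilibrium, absorbed power = emitted power.
Absorbing cross-section = πr² = 1.207×10¹⁵ m²; emitting surface = 4πr² = 4.827×10¹⁵ m² (ratio 4).
(1−a)S·A_cross = εσ·A_surf·T⁴  ⇒  T⁴ = (1−a)S/(4σ).
T⁴ = 0.610·3610/(4·5.67×10⁻⁸) = 9.709×10⁹ K⁴.
T = (9.709×10⁹)^(1/4).

T ≈ 314 K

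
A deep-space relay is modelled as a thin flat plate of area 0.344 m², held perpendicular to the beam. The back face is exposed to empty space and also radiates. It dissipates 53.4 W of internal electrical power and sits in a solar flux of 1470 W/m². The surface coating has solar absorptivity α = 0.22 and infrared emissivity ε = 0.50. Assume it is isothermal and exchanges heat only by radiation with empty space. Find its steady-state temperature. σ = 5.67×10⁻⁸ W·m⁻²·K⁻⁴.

At steady state, absorbed solar power + internal power = radiated power.
Absorbed: α·S·A_cross = 0.22·1470·0.3440 = 111.2 W (cross-section A).
Total input = 111.2 + 53.4 = 164.6 W.
Radiated: εσ·A_surf·T⁴ with A_surf = 2A = 0.6880 m².
T⁴ = 164.6/(0.50·5.67×10⁻⁸·0.6880) = 8.441×10⁹ K⁴.

T ≈ 303 K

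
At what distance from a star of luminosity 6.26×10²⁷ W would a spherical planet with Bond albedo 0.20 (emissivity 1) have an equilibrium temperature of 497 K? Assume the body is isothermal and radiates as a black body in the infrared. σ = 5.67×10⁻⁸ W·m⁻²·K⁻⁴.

d ≈ 1.70×10¹¹ m

For an isothermal black-emitting sphere, (1−a)S·πr² = σ·4πr²·T⁴ ⇒ S = 4σT⁴/(1−a).
S = 4·5.67×10⁻⁸·(497)⁴/0.800 = 17300 W/m².
Flux falls as S = L/(4πd²), so d = √(L/(4πS)) = √(6.26×10²⁷/(4π·17300)).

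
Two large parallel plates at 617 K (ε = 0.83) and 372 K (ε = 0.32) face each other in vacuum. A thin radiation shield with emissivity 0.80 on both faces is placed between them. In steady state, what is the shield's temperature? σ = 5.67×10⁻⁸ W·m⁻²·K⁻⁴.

T_s ≈ 572 K

In steady state the net flux on the hot side equals that on the cold side.
σ(T₁⁴−T_s⁴)/D₁ = σ(T_s⁴−T₂⁴)/D₂, with D₁ = 1/ε₁+1/ε_s−1 = 1.455, D₂ = 1/ε_s+1/ε₂−1 = 3.375.
Solve for T_s⁴: T_s⁴ = (D₂·T₁⁴ + D₁·T₂⁴)/(D₁+D₂) = 1.070×10¹¹ K⁴.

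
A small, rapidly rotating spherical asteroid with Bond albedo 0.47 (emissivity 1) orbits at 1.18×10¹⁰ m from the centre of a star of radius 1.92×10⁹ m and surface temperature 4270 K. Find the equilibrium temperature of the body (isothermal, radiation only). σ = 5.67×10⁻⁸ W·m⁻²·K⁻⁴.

The star's surface emits σT_*⁴; at distance d the flux is S = σT_*⁴(R_*/d)².
S = 5.67×10⁻⁸·(4270)⁴·(1.92×10⁹/1.18×10¹⁰)² = 4.990×10⁵ W/m².
For an isothermal sphere T⁴ = (1−a)S/(4σ) = 1.166×10¹² K⁴.

T ≈ 1040 K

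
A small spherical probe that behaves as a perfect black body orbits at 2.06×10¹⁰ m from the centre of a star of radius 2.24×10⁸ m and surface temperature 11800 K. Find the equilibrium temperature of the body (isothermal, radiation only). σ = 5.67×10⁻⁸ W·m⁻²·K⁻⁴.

T ≈ 870 K

The star's surface emits σT_*⁴; at distance d the flux is S = σT_*⁴(R_*/d)².
S = 5.67×10⁻⁸·(11800)⁴·(2.24×10⁸/2.06×10¹⁰)² = 1.300×10⁵ W/m².
For an isothermal sphere T⁴ = (1−a)S/(4σ) = 5.731×10¹¹ K⁴.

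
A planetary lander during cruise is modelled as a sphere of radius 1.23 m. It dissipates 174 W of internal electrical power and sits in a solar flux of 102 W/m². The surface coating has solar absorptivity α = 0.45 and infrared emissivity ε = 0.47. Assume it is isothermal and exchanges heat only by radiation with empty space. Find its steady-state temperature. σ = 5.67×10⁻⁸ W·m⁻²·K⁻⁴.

At steady state, absorbed solar power + internal power = radiated power.
Absorbed: α·S·A_cross = 0.45·102·4.753 = 218.2 W (cross-section πr²).
Total input = 218.2 + 174 = 392.2 W.
Radiated: εσ·A_surf·T⁴ with A_surf = 4πr² = 19.01 m².
T⁴ = 392.2/(0.47·5.67×10⁻⁸·19.01) = 7.740×10⁸ K⁴.

T ≈ 167 K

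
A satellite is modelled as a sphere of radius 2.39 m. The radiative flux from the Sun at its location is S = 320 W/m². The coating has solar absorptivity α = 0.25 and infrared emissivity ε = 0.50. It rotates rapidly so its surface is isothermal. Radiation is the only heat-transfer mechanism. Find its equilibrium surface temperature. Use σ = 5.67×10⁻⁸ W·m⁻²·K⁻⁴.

At equilibrium, absorbed power = emitted power.
Absorbing cross-section = πr² = 17.95 m²; emitting surface = 4πr² = 71.78 m² (ratio 4).
αS·A_cross = εσ·A_surf·T⁴  ⇒  T⁴ = αS/(ε·4σ).
T⁴ = 0.250·320/(0.50·4·5.67×10⁻⁸) = 7.055×10⁸ K⁴.
T = (7.055×10⁸)^(1/4).

T ≈ 163 K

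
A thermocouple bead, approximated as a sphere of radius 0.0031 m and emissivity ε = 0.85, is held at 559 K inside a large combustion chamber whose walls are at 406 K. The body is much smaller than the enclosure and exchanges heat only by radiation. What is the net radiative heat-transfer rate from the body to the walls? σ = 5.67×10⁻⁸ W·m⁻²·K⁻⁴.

For a small grey body in a large enclosure: P_net = εσA(T_body⁴ − T_wall⁴).
A = 4πr² = 1.208×10⁻⁴ m²; T_body⁴ − T_wall⁴ = 9.764×10¹⁰ − 2.717×10¹⁰ = 7.047×10¹⁰ K⁴.
|P_net| = 0.85·5.67×10⁻⁸·1.208×10⁻⁴·7.047×10¹⁰.

P_net ≈ 0.410 W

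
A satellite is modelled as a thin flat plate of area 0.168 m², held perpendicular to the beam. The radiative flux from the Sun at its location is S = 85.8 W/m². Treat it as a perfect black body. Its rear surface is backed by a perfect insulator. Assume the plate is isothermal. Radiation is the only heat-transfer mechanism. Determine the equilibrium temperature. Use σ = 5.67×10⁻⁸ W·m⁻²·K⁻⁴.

T ≈ 197 K

At equilibrium, absorbed power = emitted power.
Absorbing cross-section = A = 0.1680 m²; emitting surface = A = 0.1680 m² (ratio 1).
S·A_cross = εσ·A_surf·T⁴  ⇒  T⁴ = S/(1σ).
T⁴ = 1.00·85.8/(1·5.67×10⁻⁸) = 1.513×10⁹ K⁴.
T = (1.513×10⁹)^(1/4).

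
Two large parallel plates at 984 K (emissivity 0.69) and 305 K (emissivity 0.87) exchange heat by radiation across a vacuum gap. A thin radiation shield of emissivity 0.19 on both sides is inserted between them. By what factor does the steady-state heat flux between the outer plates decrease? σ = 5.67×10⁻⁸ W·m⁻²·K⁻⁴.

factor ≈ 6.96

Without shield: q₀ = σΔ(T⁴)/(1/ε₁+1/ε₂−1) with denominator 1.599.
With shield the two gaps are in series; the resistances add: (1/ε₁+1/ε_s−1)+(1/ε_s+1/ε₂−1) = 5.712+5.413 = 11.13.
Heat-flux ratio q₀/q = 11.13/1.599.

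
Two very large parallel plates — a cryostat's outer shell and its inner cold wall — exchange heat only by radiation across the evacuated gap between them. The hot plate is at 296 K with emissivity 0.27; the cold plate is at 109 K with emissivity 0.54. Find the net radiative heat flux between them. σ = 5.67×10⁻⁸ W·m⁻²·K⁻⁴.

q ≈ 93.8 W/m²

For two infinite grey parallel plates, q = σ(T₁⁴ − T₂⁴)/(1/ε₁ + 1/ε₂ − 1).
T₁⁴ − T₂⁴ = 7.677×10⁹ − 1.412×10⁸ = 7.535×10⁹ K⁴.
1/ε₁ + 1/ε₂ − 1 = 3.704 + 1.852 − 1 = 4.556.
q = 5.67×10⁻⁸ × 7.535×10⁹ / 4.556.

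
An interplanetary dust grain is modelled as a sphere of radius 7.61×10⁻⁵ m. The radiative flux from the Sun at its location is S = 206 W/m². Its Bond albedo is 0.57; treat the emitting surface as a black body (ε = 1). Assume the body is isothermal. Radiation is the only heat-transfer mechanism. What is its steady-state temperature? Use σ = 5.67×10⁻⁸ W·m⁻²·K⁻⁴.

At equilibrium, absorbed power = emitted power.
Absorbing cross-section = πr² = 1.819×10⁻⁸ m²; emitting surface = 4πr² = 7.277×10⁻⁸ m² (ratio 4).
(1−a)S·A_cross = εσ·A_surf·T⁴  ⇒  T⁴ = (1−a)S/(4σ).
T⁴ = 0.430·206/(4·5.67×10⁻⁸) = 3.906×10⁸ K⁴.
T = (3.906×10⁸)^(1/4).

T ≈ 141 K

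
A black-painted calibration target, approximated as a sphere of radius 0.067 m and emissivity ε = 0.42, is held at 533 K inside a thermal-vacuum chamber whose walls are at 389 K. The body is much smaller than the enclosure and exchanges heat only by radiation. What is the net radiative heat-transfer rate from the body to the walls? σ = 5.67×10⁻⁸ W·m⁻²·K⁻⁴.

For a small grey body in a large enclosure: P_net = εσA(T_body⁴ − T_wall⁴).
A = 4πr² = 0.05641 m²; T_body⁴ − T_wall⁴ = 8.071×10¹⁰ − 2.290×10¹⁰ = 5.781×10¹⁰ K⁴.
|P_net| = 0.42·5.67×10⁻⁸·0.05641·5.781×10¹⁰.

P_net ≈ 77.7 W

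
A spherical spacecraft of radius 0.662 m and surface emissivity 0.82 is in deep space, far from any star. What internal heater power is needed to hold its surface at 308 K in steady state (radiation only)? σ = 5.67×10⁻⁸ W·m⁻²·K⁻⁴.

P = εσ·4πr²·T⁴.
4πr² = 5.507 m²; T⁴ = 8.999×10⁹ K⁴.
P = 0.82·5.67×10⁻⁸·5.507·8.999×10⁹.

P ≈ 2300 W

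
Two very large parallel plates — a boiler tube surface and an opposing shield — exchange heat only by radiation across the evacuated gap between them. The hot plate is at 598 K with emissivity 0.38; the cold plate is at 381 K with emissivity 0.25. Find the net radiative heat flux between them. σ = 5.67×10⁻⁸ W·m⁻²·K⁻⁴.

q ≈ 1080 W/m²

For two infinite grey parallel plates, q = σ(T₁⁴ − T₂⁴)/(1/ε₁ + 1/ε₂ − 1).
T₁⁴ − T₂⁴ = 1.279×10¹¹ − 2.107×10¹⁰ = 1.068×10¹¹ K⁴.
1/ε₁ + 1/ε₂ − 1 = 2.632 + 4.000 − 1 = 5.632.
q = 5.67×10⁻⁸ × 1.068×10¹¹ / 5.632.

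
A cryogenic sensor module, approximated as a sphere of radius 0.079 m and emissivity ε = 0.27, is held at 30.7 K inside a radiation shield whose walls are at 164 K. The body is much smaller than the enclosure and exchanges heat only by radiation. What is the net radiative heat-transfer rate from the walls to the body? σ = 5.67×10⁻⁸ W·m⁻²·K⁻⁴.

P_net ≈ 0.867 W

For a small grey body in a large enclosure: P_net = εσA(T_body⁴ − T_wall⁴).
A = 4πr² = 0.07843 m²; T_body⁴ − T_wall⁴ = 8.883×10⁵ − 7.234×10⁸ = -7.225×10⁸ K⁴.
|P_net| = 0.27·5.67×10⁻⁸·0.07843·7.225×10⁸.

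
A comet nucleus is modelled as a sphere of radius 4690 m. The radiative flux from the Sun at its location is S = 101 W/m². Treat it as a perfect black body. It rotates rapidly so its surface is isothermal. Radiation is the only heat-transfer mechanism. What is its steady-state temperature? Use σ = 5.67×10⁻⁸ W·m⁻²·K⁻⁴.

T ≈ 145 K

At equilibrium, absorbed power = emitted power.
Absorbing cross-section = πr² = 6.910×10⁷ m²; emitting surface = 4πr² = 2.764×10⁸ m² (ratio 4).
S·A_cross = εσ·A_surf·T⁴  ⇒  T⁴ = S/(4σ).
T⁴ = 1.00·101/(4·5.67×10⁻⁸) = 4.453×10⁸ K⁴.
T = (4.453×10⁸)^(1/4).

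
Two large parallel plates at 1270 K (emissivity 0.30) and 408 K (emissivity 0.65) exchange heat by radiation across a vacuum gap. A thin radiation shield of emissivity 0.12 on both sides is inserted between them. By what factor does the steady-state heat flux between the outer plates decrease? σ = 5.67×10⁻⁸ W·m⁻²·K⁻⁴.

factor ≈ 5.05

Without shield: q₀ = σΔ(T⁴)/(1/ε₁+1/ε₂−1) with denominator 3.872.
With shield the two gaps are in series; the resistances add: (1/ε₁+1/ε_s−1)+(1/ε_s+1/ε₂−1) = 10.67+8.872 = 19.54.
Heat-flux ratio q₀/q = 19.54/3.872.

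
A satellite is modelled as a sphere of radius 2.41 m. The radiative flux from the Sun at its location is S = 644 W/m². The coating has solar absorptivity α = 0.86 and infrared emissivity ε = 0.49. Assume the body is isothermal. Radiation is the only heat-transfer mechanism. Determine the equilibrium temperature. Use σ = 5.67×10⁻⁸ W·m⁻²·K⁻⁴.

T ≈ 266 K

At equilibrium, absorbed power = emitted power.
Absorbing cross-section = πr² = 18.25 m²; emitting surface = 4πr² = 72.99 m² (ratio 4).
αS·A_cross = εσ·A_surf·T⁴  ⇒  T⁴ = αS/(ε·4σ).
T⁴ = 0.860·644/(0.49·4·5.67×10⁻⁸) = 4.984×10⁹ K⁴.
T = (4.984×10⁹)^(1/4).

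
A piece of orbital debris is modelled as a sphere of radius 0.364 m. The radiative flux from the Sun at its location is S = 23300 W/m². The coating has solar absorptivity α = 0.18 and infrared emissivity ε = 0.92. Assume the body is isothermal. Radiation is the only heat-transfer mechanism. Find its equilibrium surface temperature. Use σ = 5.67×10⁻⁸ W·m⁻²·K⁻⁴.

At equilibrium, absorbed power = emitted power.
Absorbing cross-section = πr² = 0.4162 m²; emitting surface = 4πr² = 1.665 m² (ratio 4).
αS·A_cross = εσ·A_surf·T⁴  ⇒  T⁴ = αS/(ε·4σ).
T⁴ = 0.180·23300/(0.92·4·5.67×10⁻⁸) = 2.010×10¹⁰ K⁴.
T = (2.010×10¹⁰)^(1/4).

T ≈ 377 K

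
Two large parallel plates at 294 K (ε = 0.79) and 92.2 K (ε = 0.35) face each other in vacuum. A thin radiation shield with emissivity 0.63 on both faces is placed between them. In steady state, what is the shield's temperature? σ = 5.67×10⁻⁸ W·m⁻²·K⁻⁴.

In steady state the net flux on the hot side equals that on the cold side.
σ(T₁⁴−T_s⁴)/D₁ = σ(T_s⁴−T₂⁴)/D₂, with D₁ = 1/ε₁+1/ε_s−1 = 1.853, D₂ = 1/ε_s+1/ε₂−1 = 3.444.
Solve for T_s⁴: T_s⁴ = (D₂·T₁⁴ + D₁·T₂⁴)/(D₁+D₂) = 4.883×10⁹ K⁴.

T_s ≈ 264 K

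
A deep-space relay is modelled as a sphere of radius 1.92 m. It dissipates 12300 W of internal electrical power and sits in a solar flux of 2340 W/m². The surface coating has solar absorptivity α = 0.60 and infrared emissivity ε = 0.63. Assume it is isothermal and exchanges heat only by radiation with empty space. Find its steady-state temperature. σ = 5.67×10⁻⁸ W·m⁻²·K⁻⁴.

T ≈ 362 K

At steady state, absorbed solar power + internal power = radiated power.
Absorbed: α·S·A_cross = 0.60·2340·11.58 = 16260 W (cross-section πr²).
Total input = 16260 + 12300 = 28560 W.
Radiated: εσ·A_surf·T⁴ with A_surf = 4πr² = 46.32 m².
T⁴ = 28560/(0.63·5.67×10⁻⁸·46.32) = 1.726×10¹⁰ K⁴.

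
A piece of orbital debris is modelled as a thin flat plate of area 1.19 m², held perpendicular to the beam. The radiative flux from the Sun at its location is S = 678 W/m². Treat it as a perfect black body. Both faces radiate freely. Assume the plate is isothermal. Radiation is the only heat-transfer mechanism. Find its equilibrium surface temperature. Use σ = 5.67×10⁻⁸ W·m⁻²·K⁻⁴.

T ≈ 278 K

At equilibrium, absorbed power = emitted power.
Absorbing cross-section = A = 1.190 m²; emitting surface = 2A = 2.380 m² (ratio 2).
S·A_cross = εσ·A_surf·T⁴  ⇒  T⁴ = S/(2σ).
T⁴ = 1.00·678/(2·5.67×10⁻⁸) = 5.979×10⁹ K⁴.
T = (5.979×10⁹)^(1/4).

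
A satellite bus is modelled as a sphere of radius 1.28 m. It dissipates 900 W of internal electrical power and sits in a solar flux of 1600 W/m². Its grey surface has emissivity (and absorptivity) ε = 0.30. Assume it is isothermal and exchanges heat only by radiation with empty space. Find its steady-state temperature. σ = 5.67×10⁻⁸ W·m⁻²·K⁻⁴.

At steady state, absorbed solar power + internal power = radiated power.
Absorbed: α·S·A_cross = 0.30·1600·5.147 = 2471 W (cross-section πr²).
Total input = 2471 + 900 = 3371 W.
Radiated: εσ·A_surf·T⁴ with A_surf = 4πr² = 20.59 m².
T⁴ = 3371/(0.30·5.67×10⁻⁸·20.59) = 9.625×10⁹ K⁴.

T ≈ 313 K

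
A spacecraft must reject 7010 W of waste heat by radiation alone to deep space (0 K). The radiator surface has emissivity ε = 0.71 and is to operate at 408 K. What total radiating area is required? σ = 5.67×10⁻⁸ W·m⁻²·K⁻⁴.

A ≈ 6.28 m²

P = εσA T⁴ ⇒ A = P/(εσT⁴).
T⁴ = 2.771×10¹⁰ K⁴.
A = 7010/(0.71 × 5.67×10⁻⁸ × 2.771×10¹⁰).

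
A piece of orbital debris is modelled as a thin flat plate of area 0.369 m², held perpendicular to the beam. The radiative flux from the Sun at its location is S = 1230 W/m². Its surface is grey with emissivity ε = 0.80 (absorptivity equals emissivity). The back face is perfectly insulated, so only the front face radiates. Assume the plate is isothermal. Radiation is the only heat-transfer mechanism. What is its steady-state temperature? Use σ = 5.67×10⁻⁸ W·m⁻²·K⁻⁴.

T ≈ 384 K

At equilibrium, absorbed power = emitted power.
Absorbing cross-section = A = 0.3690 m²; emitting surface = A = 0.3690 m² (ratio 1).
εS·A_cross = εσ·A_surf·T⁴  ⇒  T⁴ = S/(1σ)   (ε cancels).
T⁴ = 1230/(1·5.67×10⁻⁸) = 2.169×10¹⁰ K⁴.
T = (2.169×10¹⁰)^(1/4).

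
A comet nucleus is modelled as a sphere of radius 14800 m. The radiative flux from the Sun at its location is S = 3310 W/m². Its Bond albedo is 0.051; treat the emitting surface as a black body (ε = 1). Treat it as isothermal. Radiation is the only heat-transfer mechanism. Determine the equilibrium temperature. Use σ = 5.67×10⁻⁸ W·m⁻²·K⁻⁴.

At equilibrium, absorbed power = emitted power.
Absorbing cross-section = πr² = 6.881×10⁸ m²; emitting surface = 4πr² = 2.753×10⁹ m² (ratio 4).
(1−a)S·A_cross = εσ·A_surf·T⁴  ⇒  T⁴ = (1−a)S/(4σ).
T⁴ = 0.949·3310/(4·5.67×10⁻⁸) = 1.385×10¹⁰ K⁴.
T = (1.385×10¹⁰)^(1/4).

T ≈ 343 K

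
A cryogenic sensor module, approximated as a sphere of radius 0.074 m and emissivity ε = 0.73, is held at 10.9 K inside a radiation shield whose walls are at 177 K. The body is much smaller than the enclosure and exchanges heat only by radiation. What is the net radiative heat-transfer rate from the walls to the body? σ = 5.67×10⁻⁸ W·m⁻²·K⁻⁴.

For a small grey body in a large enclosure: P_net = εσA(T_body⁴ − T_wall⁴).
A = 4πr² = 0.06881 m²; T_body⁴ − T_wall⁴ = 14120 − 9.815×10⁸ = -9.815×10⁸ K⁴.
|P_net| = 0.73·5.67×10⁻⁸·0.06881·9.815×10⁸.

P_net ≈ 2.80 W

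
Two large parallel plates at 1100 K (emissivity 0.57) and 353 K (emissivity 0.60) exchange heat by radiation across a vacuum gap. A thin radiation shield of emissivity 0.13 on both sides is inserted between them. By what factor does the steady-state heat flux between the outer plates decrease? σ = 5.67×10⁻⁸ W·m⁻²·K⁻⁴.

factor ≈ 6.94

Without shield: q₀ = σΔ(T⁴)/(1/ε₁+1/ε₂−1) with denominator 2.421.
With shield the two gaps are in series; the resistances add: (1/ε₁+1/ε_s−1)+(1/ε_s+1/ε₂−1) = 8.447+8.359 = 16.81.
Heat-flux ratio q₀/q = 16.81/2.421.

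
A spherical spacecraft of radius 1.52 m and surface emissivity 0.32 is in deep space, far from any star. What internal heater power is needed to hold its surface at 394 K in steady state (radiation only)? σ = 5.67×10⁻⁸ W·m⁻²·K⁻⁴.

P = εσ·4πr²·T⁴.
4πr² = 29.03 m²; T⁴ = 2.410×10¹⁰ K⁴.
P = 0.32·5.67×10⁻⁸·29.03·2.410×10¹⁰.

P ≈ 12700 W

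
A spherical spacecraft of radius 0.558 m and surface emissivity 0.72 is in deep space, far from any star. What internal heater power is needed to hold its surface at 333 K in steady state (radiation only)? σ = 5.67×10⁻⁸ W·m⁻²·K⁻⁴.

P ≈ 1960 W

P = εσ·4πr²·T⁴.
4πr² = 3.913 m²; T⁴ = 1.230×10¹⁰ K⁴.
P = 0.72·5.67×10⁻⁸·3.913·1.230×10¹⁰.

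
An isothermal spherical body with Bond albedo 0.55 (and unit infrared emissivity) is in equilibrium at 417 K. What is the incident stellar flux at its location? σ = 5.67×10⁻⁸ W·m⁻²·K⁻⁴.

(1−a)S·πr² = σ·4πr²·T⁴ ⇒ S = 4σT⁴/(1−a).
S = 4·5.67×10⁻⁸·3.024×10¹⁰/0.450.

S ≈ 15200 W/m²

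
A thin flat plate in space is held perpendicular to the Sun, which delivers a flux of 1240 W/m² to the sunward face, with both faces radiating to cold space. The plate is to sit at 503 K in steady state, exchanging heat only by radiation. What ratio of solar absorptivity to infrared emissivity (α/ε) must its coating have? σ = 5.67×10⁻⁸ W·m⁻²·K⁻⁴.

Balance: αS·A = εσ·2A·T⁴ ⇒ α/ε = 2σT⁴/S.
α/ε = 2·5.67×10⁻⁸·(503)⁴/1240 = 2·5.67×10⁻⁸·6.401×10¹⁰/1240.

α/ε ≈ 5.85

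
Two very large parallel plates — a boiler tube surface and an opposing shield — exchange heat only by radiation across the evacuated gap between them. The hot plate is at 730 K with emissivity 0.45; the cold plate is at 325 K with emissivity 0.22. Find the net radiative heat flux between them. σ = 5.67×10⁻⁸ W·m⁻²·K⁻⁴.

q ≈ 2680 W/m²

For two infinite grey parallel plates, q = σ(T₁⁴ − T₂⁴)/(1/ε₁ + 1/ε₂ − 1).
T₁⁴ − T₂⁴ = 2.840×10¹¹ − 1.116×10¹⁰ = 2.728×10¹¹ K⁴.
1/ε₁ + 1/ε₂ − 1 = 2.222 + 4.545 − 1 = 5.768.
q = 5.67×10⁻⁸ × 2.728×10¹¹ / 5.768.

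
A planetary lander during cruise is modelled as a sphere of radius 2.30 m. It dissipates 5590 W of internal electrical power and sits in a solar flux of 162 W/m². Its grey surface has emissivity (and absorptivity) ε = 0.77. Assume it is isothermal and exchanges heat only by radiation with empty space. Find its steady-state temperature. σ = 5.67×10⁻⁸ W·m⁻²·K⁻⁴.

At steady state, absorbed solar power + internal power = radiated power.
Absorbed: α·S·A_cross = 0.77·162·16.62 = 2073 W (cross-section πr²).
Total input = 2073 + 5590 = 7663 W.
Radiated: εσ·A_surf·T⁴ with A_surf = 4πr² = 66.48 m².
T⁴ = 7663/(0.77·5.67×10⁻⁸·66.48) = 2.640×10⁹ K⁴.

T ≈ 227 K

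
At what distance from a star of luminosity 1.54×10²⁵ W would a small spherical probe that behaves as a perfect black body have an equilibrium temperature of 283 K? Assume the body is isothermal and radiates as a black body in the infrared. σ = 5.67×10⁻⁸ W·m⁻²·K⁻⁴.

For an isothermal black-emitting sphere, (1−a)S·πr² = σ·4πr²·T⁴ ⇒ S = 4σT⁴/(1−a).
S = 4·5.67×10⁻⁸·(283)⁴/1.00 = 1455 W/m².
Flux falls as S = L/(4πd²), so d = √(L/(4πS)) = √(1.54×10²⁵/(4π·1455)).

d ≈ 2.90×10¹⁰ m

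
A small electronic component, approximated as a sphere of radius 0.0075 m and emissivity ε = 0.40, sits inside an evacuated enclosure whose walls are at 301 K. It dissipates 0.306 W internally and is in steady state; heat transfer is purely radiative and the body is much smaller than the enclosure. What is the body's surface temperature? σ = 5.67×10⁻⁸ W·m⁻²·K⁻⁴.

For a small grey body in a large enclosure, net radiated power = εσA(T⁴ − T_w⁴).
Steady state: P = εσA(T⁴ − T_w⁴) with A = 4πr² = 7.069×10⁻⁴ m².
T⁴ = P/(εσA) + T_w⁴ = 0.306/(0.40·5.67×10⁻⁸·7.069×10⁻⁴) + (301)⁴
    = 1.909×10¹⁰ + 8.209×10⁹ = 2.730×10¹⁰ K⁴.

T ≈ 406 K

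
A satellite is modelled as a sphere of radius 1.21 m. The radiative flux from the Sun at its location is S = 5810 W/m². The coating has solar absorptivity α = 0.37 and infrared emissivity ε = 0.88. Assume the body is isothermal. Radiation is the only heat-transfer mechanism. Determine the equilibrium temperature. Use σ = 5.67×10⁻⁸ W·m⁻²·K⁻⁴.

At equilibrium, absorbed power = emitted power.
Absorbing cross-section = πr² = 4.600 m²; emitting surface = 4πr² = 18.40 m² (ratio 4).
αS·A_cross = εσ·A_surf·T⁴  ⇒  T⁴ = αS/(ε·4σ).
T⁴ = 0.370·5810/(0.88·4·5.67×10⁻⁸) = 1.077×10¹⁰ K⁴.
T = (1.077×10¹⁰)^(1/4).

T ≈ 322 K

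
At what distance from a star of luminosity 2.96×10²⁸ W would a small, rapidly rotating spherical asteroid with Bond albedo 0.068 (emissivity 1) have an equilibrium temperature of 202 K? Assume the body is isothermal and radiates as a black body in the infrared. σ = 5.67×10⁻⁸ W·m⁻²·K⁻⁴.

d ≈ 2.41×10¹² m

For an isothermal black-emitting sphere, (1−a)S·πr² = σ·4πr²·T⁴ ⇒ S = 4σT⁴/(1−a).
S = 4·5.67×10⁻⁸·(202)⁴/0.932 = 405.2 W/m².
Flux falls as S = L/(4πd²), so d = √(L/(4πS)) = √(2.96×10²⁸/(4π·405.2)).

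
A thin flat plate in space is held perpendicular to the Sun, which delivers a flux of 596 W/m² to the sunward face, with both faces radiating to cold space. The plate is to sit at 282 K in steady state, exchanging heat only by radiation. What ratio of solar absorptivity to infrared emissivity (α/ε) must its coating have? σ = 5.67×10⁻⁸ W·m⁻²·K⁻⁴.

Balance: αS·A = εσ·2A·T⁴ ⇒ α/ε = 2σT⁴/S.
α/ε = 2·5.67×10⁻⁸·(282)⁴/596 = 2·5.67×10⁻⁸·6.324×10⁹/596.

α/ε ≈ 1.20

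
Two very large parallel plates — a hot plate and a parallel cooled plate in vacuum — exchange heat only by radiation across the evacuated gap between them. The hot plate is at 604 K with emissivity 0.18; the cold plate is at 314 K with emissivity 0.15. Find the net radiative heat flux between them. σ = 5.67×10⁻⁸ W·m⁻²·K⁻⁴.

q ≈ 623 W/m²

For two infinite grey parallel plates, q = σ(T₁⁴ − T₂⁴)/(1/ε₁ + 1/ε₂ − 1).
T₁⁴ − T₂⁴ = 1.331×10¹¹ − 9.721×10⁹ = 1.234×10¹¹ K⁴.
1/ε₁ + 1/ε₂ − 1 = 5.556 + 6.667 − 1 = 11.22.
q = 5.67×10⁻⁸ × 1.234×10¹¹ / 11.22.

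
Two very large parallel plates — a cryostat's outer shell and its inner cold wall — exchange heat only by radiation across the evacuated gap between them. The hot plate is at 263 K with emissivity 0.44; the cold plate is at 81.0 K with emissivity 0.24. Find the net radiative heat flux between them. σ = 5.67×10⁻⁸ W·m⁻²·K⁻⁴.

q ≈ 49.4 W/m²

For two infinite grey parallel plates, q = σ(T₁⁴ − T₂⁴)/(1/ε₁ + 1/ε₂ − 1).
T₁⁴ − T₂⁴ = 4.784×10⁹ − 4.305×10⁷ = 4.741×10⁹ K⁴.
1/ε₁ + 1/ε₂ − 1 = 2.273 + 4.167 − 1 = 5.439.
q = 5.67×10⁻⁸ × 4.741×10⁹ / 5.439.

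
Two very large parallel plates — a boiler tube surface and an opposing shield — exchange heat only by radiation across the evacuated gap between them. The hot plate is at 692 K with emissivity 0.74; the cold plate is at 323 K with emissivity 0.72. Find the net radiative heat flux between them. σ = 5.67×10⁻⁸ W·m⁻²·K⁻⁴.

For two infinite grey parallel plates, q = σ(T₁⁴ − T₂⁴)/(1/ε₁ + 1/ε₂ − 1).
T₁⁴ − T₂⁴ = 2.293×10¹¹ − 1.088×10¹⁰ = 2.184×10¹¹ K⁴.
1/ε₁ + 1/ε₂ − 1 = 1.351 + 1.389 − 1 = 1.740.
q = 5.67×10⁻⁸ × 2.184×10¹¹ / 1.740.

q ≈ 7120 W/m²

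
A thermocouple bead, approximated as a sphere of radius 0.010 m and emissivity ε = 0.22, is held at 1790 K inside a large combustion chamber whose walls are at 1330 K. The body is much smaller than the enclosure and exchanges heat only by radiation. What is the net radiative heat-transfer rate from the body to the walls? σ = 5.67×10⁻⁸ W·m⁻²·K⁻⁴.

P_net ≈ 112 W

For a small grey body in a large enclosure: P_net = εσA(T_body⁴ − T_wall⁴).
A = 4πr² = 0.001257 m²; T_body⁴ − T_wall⁴ = 1.027×10¹³ − 3.129×10¹² = 7.137×10¹² K⁴.
|P_net| = 0.22·5.67×10⁻⁸·0.001257·7.137×10¹².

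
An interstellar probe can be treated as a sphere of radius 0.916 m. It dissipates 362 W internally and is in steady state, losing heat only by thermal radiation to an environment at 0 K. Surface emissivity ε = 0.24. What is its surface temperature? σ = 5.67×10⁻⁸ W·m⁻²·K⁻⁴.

Steady state: internal power = radiated power, P = εσA T⁴.
Radiating area A = 4πr² = 10.54 m².
T⁴ = P/(εσA) = 362/(0.24·5.67×10⁻⁸·10.54) = 2.523×10⁹ K⁴.
T = (2.523×10⁹)^(1/4).

T ≈ 224 K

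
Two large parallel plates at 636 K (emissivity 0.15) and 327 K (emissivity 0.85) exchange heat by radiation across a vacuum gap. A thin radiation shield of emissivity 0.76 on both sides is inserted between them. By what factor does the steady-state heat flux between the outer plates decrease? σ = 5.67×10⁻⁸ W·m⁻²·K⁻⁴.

factor ≈ 1.24

Without shield: q₀ = σΔ(T⁴)/(1/ε₁+1/ε₂−1) with denominator 6.843.
With shield the two gaps are in series; the resistances add: (1/ε₁+1/ε_s−1)+(1/ε_s+1/ε₂−1) = 6.982+1.492 = 8.475.
Heat-flux ratio q₀/q = 8.475/6.843.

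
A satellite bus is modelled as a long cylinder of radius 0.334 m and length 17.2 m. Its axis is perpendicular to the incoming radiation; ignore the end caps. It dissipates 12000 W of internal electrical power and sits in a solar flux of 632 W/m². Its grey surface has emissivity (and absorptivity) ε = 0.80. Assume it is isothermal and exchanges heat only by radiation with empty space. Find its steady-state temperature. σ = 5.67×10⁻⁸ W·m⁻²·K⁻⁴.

At steady state, absorbed solar power + internal power = radiated power.
Absorbed: α·S·A_cross = 0.80·632·11.49 = 5809 W (cross-section 2rL).
Total input = 5809 + 12000 = 17810 W.
Radiated: εσ·A_surf·T⁴ with A_surf = 2πrL = 36.10 m².
T⁴ = 17810/(0.80·5.67×10⁻⁸·36.10) = 1.088×10¹⁰ K⁴.

T ≈ 323 K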